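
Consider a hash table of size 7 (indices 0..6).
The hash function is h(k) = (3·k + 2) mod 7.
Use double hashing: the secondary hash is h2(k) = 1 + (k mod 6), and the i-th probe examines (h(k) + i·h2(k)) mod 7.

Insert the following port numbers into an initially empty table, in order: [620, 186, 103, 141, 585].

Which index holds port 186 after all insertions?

1

620 hashes to 0; slot 0 is free → place at 0.
186 hashes to 0, h2=1; 0 taken → place at 1.
103 hashes to 3; slot 3 is free → place at 3.
141 hashes to 5; slot 5 is free → place at 5.
585 hashes to 0, h2=4; 0 taken → place at 4.
Table: [620, 186, -, 103, 585, 141, -]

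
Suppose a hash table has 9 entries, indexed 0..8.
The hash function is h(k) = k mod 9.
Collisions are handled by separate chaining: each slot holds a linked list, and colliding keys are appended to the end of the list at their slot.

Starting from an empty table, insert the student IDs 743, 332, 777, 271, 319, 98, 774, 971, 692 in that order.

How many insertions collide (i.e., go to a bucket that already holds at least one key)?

Insert 743: h=5, bucket 5 empty → new chain.
Insert 332: h=8, bucket 8 empty → new chain.
Insert 777: h=3, bucket 3 empty → new chain.
Insert 271: h=1, bucket 1 empty → new chain.
Insert 319: h=4, bucket 4 empty → new chain.
Insert 98: h=8, bucket 8 nonempty → append to chain.
Insert 774: h=0, bucket 0 empty → new chain.
Insert 971: h=8, bucket 8 nonempty → append to chain.
Insert 692: h=8, bucket 8 nonempty → append to chain.
Final buckets:
0: 774
1: 271
2: -
3: 777
4: 319
5: 743
6: -
7: -
8: 332 -> 98 -> 971 -> 692

3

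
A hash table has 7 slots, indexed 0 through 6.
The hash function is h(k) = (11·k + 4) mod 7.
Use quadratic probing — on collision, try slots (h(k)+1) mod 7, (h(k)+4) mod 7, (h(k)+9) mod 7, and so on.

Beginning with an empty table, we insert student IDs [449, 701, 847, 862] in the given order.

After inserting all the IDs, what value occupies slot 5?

862

449 hashes to 1; slot 1 is free => place at 1.
701 hashes to 1; 1 taken => place at 2.
847 hashes to 4; slot 4 is free => place at 4.
862 hashes to 1; 1,2 taken => place at 5.
Table: [., 449, 701, ., 847, 862, .]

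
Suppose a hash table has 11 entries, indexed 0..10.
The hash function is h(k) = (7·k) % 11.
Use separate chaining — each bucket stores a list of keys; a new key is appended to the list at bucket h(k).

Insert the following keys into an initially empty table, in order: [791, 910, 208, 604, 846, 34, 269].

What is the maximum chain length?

791 -> bucket 4
910 -> bucket 1
208 -> bucket 4 (collision)
604 -> bucket 4 (collision)
846 -> bucket 4 (collision)
34 -> bucket 7
269 -> bucket 2
Final buckets:
0: -
1: 910
2: 269
3: -
4: 791 -> 208 -> 604 -> 846
5: -
6: -
7: 34
8: -
9: -
10: -

4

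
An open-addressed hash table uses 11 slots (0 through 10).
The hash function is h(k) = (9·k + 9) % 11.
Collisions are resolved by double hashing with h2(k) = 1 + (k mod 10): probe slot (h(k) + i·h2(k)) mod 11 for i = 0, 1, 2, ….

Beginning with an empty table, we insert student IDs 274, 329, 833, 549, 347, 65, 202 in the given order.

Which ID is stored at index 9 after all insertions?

549

274 hashes to 0; slot 0 is free -> place at 0.
329 hashes to 0, h2=10; 0 taken -> place at 10.
833 hashes to 4; slot 4 is free -> place at 4.
549 hashes to 0, h2=10; 0,10 taken -> place at 9.
347 hashes to 8; slot 8 is free -> place at 8.
65 hashes to 0, h2=6; 0 taken -> place at 6.
202 hashes to 1; slot 1 is free -> place at 1.
Table: [274, 202, —, —, 833, —, 65, —, 347, 549, 329]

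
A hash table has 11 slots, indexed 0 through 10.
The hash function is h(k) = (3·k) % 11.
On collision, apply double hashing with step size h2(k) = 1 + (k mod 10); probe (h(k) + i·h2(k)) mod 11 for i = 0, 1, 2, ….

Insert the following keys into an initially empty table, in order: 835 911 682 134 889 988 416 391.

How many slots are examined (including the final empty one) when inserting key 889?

2

Insert 835: h=8, slot 8 empty => index 8.
Insert 911: h=5, slot 5 empty => index 5.
Insert 682: h=0, slot 0 empty => index 0.
Insert 134: h=6, slot 6 empty => index 6.
Insert 889: h=5, h2=10, slot 5 occupied => index 4.
Insert 988: h=5, h2=9, slot 5 occupied => index 3.
Insert 416: h=5, h2=7, slot 5 occupied => index 1.
Insert 391: h=7, slot 7 empty => index 7.
Table: [682, 416, ∅, 988, 889, 911, 134, 391, 835, ∅, ∅]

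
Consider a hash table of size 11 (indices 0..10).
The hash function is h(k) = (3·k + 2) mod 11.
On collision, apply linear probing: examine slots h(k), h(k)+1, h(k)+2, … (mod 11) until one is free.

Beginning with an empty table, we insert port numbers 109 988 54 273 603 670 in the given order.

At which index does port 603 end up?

Insert 109: h=10, slot 10 empty -> index 10.
Insert 988: h=7, slot 7 empty -> index 7.
Insert 54: h=10, slot 10 occupied -> index 0.
Insert 273: h=7, slot 7 occupied -> index 8.
Insert 603: h=7, slots 7,8 occupied -> index 9.
Insert 670: h=10, slots 10,0 occupied -> index 1.
Table: [54, 670, —, —, —, —, —, 988, 273, 603, 109]

9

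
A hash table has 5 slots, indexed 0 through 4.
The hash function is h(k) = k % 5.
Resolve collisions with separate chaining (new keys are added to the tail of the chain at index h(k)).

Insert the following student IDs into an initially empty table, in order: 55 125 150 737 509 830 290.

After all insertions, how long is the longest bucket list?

5

55 → bucket 0
125 → bucket 0 (collision)
150 → bucket 0 (collision)
737 → bucket 2
509 → bucket 4
830 → bucket 0 (collision)
290 → bucket 0 (collision)
Final buckets:
0: 55 -> 125 -> 150 -> 830 -> 290
1: _
2: 737
3: _
4: 509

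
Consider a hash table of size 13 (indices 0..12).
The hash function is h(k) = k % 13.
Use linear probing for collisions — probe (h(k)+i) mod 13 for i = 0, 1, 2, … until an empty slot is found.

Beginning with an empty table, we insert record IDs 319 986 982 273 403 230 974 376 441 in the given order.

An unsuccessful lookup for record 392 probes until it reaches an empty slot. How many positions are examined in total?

3

319: h=7 → slot 7
986: h=11 → slot 11
982: h=7, probe 7,8 → slot 8
273: h=0 → slot 0
403: h=0, probe 0,1 → slot 1
230: h=9 → slot 9
974: h=12 → slot 12
376: h=12, probe 12,0,1,2 → slot 2
441: h=12, probe 12,0,1,2,3 → slot 3
Table: [273, 403, 376, 441, _, _, _, 319, 982, 230, _, 986, 974]
Lookup 392: h=2, probe 2,3,4 → slot 4 empty, not found.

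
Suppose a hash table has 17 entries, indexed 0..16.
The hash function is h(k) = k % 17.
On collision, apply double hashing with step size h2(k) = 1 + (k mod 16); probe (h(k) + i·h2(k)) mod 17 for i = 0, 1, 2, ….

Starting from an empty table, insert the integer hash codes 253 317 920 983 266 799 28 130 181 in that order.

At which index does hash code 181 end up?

6

253: h=15 => slot 15
317: h=11 => slot 11
920: h=2 => slot 2
983: h=14 => slot 14
266: h=11, h2=11, probe 11,5 => slot 5
799: h=0 => slot 0
28: h=11, h2=13, probe 11,7 => slot 7
130: h=11, h2=3, probe 11,14,0,3 => slot 3
181: h=11, h2=6, probe 11,0,6 => slot 6
Table: [799, -, 920, 130, -, 266, 181, 28, -, -, -, 317, -, -, 983, 253, -]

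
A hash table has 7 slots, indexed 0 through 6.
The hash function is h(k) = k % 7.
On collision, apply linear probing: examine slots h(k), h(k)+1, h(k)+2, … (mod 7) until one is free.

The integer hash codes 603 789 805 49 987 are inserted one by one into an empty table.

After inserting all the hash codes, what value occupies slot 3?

Insert 603: h=1, slot 1 empty → index 1.
Insert 789: h=5, slot 5 empty → index 5.
Insert 805: h=0, slot 0 empty → index 0.
Insert 49: h=0, slots 0,1 occupied → index 2.
Insert 987: h=0, slots 0,1,2 occupied → index 3.
Table: [805, 603, 49, 987, _, 789, _]

987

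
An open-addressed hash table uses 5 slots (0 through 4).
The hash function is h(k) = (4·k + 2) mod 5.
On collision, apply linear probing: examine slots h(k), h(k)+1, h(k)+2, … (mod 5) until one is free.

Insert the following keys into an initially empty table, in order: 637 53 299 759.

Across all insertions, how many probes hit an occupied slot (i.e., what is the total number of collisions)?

637 hashes to 0; slot 0 is free → place at 0.
53 hashes to 4; slot 4 is free → place at 4.
299 hashes to 3; slot 3 is free → place at 3.
759 hashes to 3; 3,4,0 taken → place at 1.
Table: [637, 759, _, 299, 53]

3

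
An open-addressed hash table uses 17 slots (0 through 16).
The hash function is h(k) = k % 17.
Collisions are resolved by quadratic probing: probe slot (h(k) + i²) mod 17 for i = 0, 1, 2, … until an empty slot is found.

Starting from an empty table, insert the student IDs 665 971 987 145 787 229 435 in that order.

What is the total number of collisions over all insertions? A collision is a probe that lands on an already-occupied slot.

665 hashes to 2; slot 2 is free => place at 2.
971 hashes to 2; 2 taken => place at 3.
987 hashes to 1; slot 1 is free => place at 1.
145 hashes to 9; slot 9 is free => place at 9.
787 hashes to 5; slot 5 is free => place at 5.
229 hashes to 8; slot 8 is free => place at 8.
435 hashes to 10; slot 10 is free => place at 10.
Table: [-, 987, 665, 971, -, 787, -, -, 229, 145, 435, -, -, -, -, -, -]

1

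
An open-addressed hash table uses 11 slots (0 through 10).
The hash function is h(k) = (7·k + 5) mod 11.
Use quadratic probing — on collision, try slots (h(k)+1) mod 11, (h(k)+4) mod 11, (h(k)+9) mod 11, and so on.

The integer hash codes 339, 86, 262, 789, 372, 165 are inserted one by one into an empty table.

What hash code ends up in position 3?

339 hashes to 2; slot 2 is free => place at 2.
86 hashes to 2; 2 taken => place at 3.
262 hashes to 2; 2,3 taken => place at 6.
789 hashes to 6; 6 taken => place at 7.
372 hashes to 2; 2,3,6 taken => place at 0.
165 hashes to 5; slot 5 is free => place at 5.
Table: [372, -, 339, 86, -, 165, 262, 789, -, -, -]

86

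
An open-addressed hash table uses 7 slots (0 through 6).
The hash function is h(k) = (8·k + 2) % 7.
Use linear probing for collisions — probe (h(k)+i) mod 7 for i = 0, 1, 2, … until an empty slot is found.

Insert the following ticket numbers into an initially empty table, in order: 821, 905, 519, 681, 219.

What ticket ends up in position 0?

821: h=4 -> slot 4
905: h=4, probe 4,5 -> slot 5
519: h=3 -> slot 3
681: h=4, probe 4,5,6 -> slot 6
219: h=4, probe 4,5,6,0 -> slot 0
Table: [219, ∅, ∅, 519, 821, 905, 681]

219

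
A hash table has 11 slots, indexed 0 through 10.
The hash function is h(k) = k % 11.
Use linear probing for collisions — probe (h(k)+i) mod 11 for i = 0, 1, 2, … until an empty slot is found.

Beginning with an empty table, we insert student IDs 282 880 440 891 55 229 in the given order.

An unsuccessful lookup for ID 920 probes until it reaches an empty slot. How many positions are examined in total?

282: h=7 -> slot 7
880: h=0 -> slot 0
440: h=0, probe 0,1 -> slot 1
891: h=0, probe 0,1,2 -> slot 2
55: h=0, probe 0,1,2,3 -> slot 3
229: h=9 -> slot 9
Table: [880, 440, 891, 55, ∅, ∅, ∅, 282, ∅, 229, ∅]
Lookup 920: h=7, probe 7,8 → slot 8 empty, not found.

2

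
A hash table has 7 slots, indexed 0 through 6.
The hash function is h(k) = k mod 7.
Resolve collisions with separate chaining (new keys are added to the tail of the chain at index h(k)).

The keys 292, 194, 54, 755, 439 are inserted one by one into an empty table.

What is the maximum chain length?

292 → bucket 5
194 → bucket 5 (collision)
54 → bucket 5 (collision)
755 → bucket 6
439 → bucket 5 (collision)
Final buckets:
0: ∅
1: ∅
2: ∅
3: ∅
4: ∅
5: 292 -> 194 -> 54 -> 439
6: 755

4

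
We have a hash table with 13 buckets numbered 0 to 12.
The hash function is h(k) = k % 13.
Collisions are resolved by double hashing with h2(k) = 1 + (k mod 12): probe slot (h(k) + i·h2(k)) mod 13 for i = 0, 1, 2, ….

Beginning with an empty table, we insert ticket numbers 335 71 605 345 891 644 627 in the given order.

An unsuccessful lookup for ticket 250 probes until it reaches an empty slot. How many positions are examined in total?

Insert 335: h=10, slot 10 empty => index 10.
Insert 71: h=6, slot 6 empty => index 6.
Insert 605: h=7, slot 7 empty => index 7.
Insert 345: h=7, h2=10, slot 7 occupied => index 4.
Insert 891: h=7, h2=4, slot 7 occupied => index 11.
Insert 644: h=7, h2=9, slot 7 occupied => index 3.
Insert 627: h=3, h2=4, slots 3,7,11 occupied => index 2.
Table: [∅, ∅, 627, 644, 345, ∅, 71, 605, ∅, ∅, 335, 891, ∅]
Lookup 250: h=3, h2=11, probe 3,1 → slot 1 empty, not found.

2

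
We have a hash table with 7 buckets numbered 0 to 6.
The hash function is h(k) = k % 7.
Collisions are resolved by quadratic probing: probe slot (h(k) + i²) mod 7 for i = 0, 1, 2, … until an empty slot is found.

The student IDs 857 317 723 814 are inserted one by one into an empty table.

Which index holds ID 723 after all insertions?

857 hashes to 3; slot 3 is free → place at 3.
317 hashes to 2; slot 2 is free → place at 2.
723 hashes to 2; 2,3 taken → place at 6.
814 hashes to 2; 2,3,6 taken → place at 4.
Table: [∅, ∅, 317, 857, 814, ∅, 723]

6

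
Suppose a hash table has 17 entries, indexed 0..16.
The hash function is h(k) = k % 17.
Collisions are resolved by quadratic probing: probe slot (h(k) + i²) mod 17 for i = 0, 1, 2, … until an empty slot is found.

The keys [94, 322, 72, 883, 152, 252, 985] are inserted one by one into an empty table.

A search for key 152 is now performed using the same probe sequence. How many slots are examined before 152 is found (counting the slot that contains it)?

3

94: h=9 => slot 9
322: h=16 => slot 16
72: h=4 => slot 4
883: h=16, probe 16,0 => slot 0
152: h=16, probe 16,0,3 => slot 3
252: h=14 => slot 14
985: h=16, probe 16,0,3,8 => slot 8
Table: [883, ., ., 152, 72, ., ., ., 985, 94, ., ., ., ., 252, ., 322]
Lookup 152: h=16, probe 16,0,3 → found at 3.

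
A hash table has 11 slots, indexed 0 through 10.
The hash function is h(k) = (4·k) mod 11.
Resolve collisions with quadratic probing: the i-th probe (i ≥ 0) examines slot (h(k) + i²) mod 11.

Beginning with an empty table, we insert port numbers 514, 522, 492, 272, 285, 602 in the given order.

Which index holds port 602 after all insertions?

8

Insert 514: h=10, slot 10 empty → index 10.
Insert 522: h=9, slot 9 empty → index 9.
Insert 492: h=10, slot 10 occupied → index 0.
Insert 272: h=10, slots 10,0 occupied → index 3.
Insert 285: h=7, slot 7 empty → index 7.
Insert 602: h=10, slots 10,0,3 occupied → index 8.
Table: [492, _, _, 272, _, _, _, 285, 602, 522, 514]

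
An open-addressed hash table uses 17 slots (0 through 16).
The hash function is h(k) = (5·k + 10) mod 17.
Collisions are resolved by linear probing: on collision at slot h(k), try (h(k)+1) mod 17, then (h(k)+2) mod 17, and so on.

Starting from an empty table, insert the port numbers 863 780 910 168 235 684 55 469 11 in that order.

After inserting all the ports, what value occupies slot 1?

168

Insert 863: h=7, slot 7 empty → index 7.
Insert 780: h=0, slot 0 empty → index 0.
Insert 910: h=4, slot 4 empty → index 4.
Insert 168: h=0, slot 0 occupied → index 1.
Insert 235: h=12, slot 12 empty → index 12.
Insert 684: h=13, slot 13 empty → index 13.
Insert 55: h=13, slot 13 occupied → index 14.
Insert 469: h=9, slot 9 empty → index 9.
Insert 11: h=14, slot 14 occupied → index 15.
Table: [780, 168, ., ., 910, ., ., 863, ., 469, ., ., 235, 684, 55, 11, .]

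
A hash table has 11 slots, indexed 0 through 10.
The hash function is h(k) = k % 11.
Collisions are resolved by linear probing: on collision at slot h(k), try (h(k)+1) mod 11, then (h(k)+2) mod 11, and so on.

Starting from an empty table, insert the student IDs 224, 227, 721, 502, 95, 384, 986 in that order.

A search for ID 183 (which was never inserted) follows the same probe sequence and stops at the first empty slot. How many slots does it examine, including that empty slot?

Insert 224: h=4, slot 4 empty => index 4.
Insert 227: h=7, slot 7 empty => index 7.
Insert 721: h=6, slot 6 empty => index 6.
Insert 502: h=7, slot 7 occupied => index 8.
Insert 95: h=7, slots 7,8 occupied => index 9.
Insert 384: h=10, slot 10 empty => index 10.
Insert 986: h=7, slots 7,8,9,10 occupied => index 0.
Table: [986, _, _, _, 224, _, 721, 227, 502, 95, 384]
Lookup 183: h=7, probe 7,8,9,10,0,1 → slot 1 empty, not found.

6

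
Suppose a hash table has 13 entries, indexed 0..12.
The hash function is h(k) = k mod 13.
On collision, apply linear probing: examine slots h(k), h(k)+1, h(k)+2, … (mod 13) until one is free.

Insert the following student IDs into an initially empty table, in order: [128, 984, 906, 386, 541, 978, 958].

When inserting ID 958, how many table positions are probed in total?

Insert 128: h=11, slot 11 empty => index 11.
Insert 984: h=9, slot 9 empty => index 9.
Insert 906: h=9, slot 9 occupied => index 10.
Insert 386: h=9, slots 9,10,11 occupied => index 12.
Insert 541: h=8, slot 8 empty => index 8.
Insert 978: h=3, slot 3 empty => index 3.
Insert 958: h=9, slots 9,10,11,12 occupied => index 0.
Table: [958, -, -, 978, -, -, -, -, 541, 984, 906, 128, 386]

5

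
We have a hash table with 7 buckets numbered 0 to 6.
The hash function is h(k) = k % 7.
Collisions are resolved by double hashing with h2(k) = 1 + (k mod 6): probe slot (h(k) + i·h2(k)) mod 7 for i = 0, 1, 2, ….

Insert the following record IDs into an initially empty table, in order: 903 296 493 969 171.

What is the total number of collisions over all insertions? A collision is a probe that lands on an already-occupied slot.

5

903 hashes to 0; slot 0 is free => place at 0.
296 hashes to 2; slot 2 is free => place at 2.
493 hashes to 3; slot 3 is free => place at 3.
969 hashes to 3, h2=4; 3,0 taken => place at 4.
171 hashes to 3, h2=4; 3,0,4 taken => place at 1.
Table: [903, 171, 296, 493, 969, ∅, ∅]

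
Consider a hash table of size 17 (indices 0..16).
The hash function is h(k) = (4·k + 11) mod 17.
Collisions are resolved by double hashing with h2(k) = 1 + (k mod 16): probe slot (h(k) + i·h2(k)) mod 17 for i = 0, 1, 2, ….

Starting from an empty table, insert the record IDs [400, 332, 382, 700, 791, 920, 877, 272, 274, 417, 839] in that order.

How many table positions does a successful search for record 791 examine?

2

Insert 400: h=13, slot 13 empty => index 13.
Insert 332: h=13, h2=13, slot 13 occupied => index 9.
Insert 382: h=9, h2=15, slot 9 occupied => index 7.
Insert 700: h=6, slot 6 empty => index 6.
Insert 791: h=13, h2=8, slot 13 occupied => index 4.
Insert 920: h=2, slot 2 empty => index 2.
Insert 877: h=0, slot 0 empty => index 0.
Insert 272: h=11, slot 11 empty => index 11.
Insert 274: h=2, h2=3, slot 2 occupied => index 5.
Insert 417: h=13, h2=2, slot 13 occupied => index 15.
Insert 839: h=1, slot 1 empty => index 1.
Table: [877, 839, 920, -, 791, 274, 700, 382, -, 332, -, 272, -, 400, -, 417, -]
Lookup 791: h=13, h2=8, probe 13,4 → found at 4.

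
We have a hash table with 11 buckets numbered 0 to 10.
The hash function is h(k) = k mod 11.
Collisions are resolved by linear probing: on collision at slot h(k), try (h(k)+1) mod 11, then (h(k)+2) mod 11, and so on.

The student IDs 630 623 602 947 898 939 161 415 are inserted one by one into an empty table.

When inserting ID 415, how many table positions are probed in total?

4

Insert 630: h=3, slot 3 empty → index 3.
Insert 623: h=7, slot 7 empty → index 7.
Insert 602: h=8, slot 8 empty → index 8.
Insert 947: h=1, slot 1 empty → index 1.
Insert 898: h=7, slots 7,8 occupied → index 9.
Insert 939: h=4, slot 4 empty → index 4.
Insert 161: h=7, slots 7,8,9 occupied → index 10.
Insert 415: h=8, slots 8,9,10 occupied → index 0.
Table: [415, 947, -, 630, 939, -, -, 623, 602, 898, 161]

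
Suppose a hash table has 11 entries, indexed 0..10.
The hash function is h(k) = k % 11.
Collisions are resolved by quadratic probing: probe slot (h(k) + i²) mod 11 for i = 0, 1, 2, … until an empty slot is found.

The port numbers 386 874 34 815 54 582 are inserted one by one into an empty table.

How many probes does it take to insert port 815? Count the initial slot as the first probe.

386 hashes to 1; slot 1 is free -> place at 1.
874 hashes to 5; slot 5 is free -> place at 5.
34 hashes to 1; 1 taken -> place at 2.
815 hashes to 1; 1,2,5 taken -> place at 10.
54 hashes to 10; 10 taken -> place at 0.
582 hashes to 10; 10,0 taken -> place at 3.
Table: [54, 386, 34, 582, -, 874, -, -, -, -, 815]

4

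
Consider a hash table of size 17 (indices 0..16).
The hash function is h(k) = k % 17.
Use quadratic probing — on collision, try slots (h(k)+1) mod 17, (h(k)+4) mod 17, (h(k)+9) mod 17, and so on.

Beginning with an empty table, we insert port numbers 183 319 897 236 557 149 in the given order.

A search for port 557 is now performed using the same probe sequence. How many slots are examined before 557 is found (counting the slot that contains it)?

Insert 183: h=13, slot 13 empty -> index 13.
Insert 319: h=13, slot 13 occupied -> index 14.
Insert 897: h=13, slots 13,14 occupied -> index 0.
Insert 236: h=15, slot 15 empty -> index 15.
Insert 557: h=13, slots 13,14,0 occupied -> index 5.
Insert 149: h=13, slots 13,14,0,5 occupied -> index 12.
Table: [897, _, _, _, _, 557, _, _, _, _, _, _, 149, 183, 319, 236, _]
Lookup 557: h=13, probe 13,14,0,5 → found at 5.

4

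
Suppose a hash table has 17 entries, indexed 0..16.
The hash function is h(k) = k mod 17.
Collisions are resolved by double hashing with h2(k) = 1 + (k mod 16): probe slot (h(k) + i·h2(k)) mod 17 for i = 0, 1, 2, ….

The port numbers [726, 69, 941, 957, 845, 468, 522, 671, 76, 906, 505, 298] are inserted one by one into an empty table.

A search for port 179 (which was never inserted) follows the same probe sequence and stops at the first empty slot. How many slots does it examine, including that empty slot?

726: h=12 → slot 12
69: h=1 → slot 1
941: h=6 → slot 6
957: h=5 → slot 5
845: h=12, h2=14, probe 12,9 → slot 9
468: h=9, h2=5, probe 9,14 → slot 14
522: h=12, h2=11, probe 12,6,0 → slot 0
671: h=8 → slot 8
76: h=8, h2=13, probe 8,4 → slot 4
906: h=5, h2=11, probe 5,16 → slot 16
505: h=12, h2=10, probe 12,5,15 → slot 15
298: h=9, h2=11, probe 9,3 → slot 3
Table: [522, 69, ., 298, 76, 957, 941, ., 671, 845, ., ., 726, ., 468, 505, 906]
Lookup 179: h=9, h2=4, probe 9,13 → slot 13 empty, not found.

2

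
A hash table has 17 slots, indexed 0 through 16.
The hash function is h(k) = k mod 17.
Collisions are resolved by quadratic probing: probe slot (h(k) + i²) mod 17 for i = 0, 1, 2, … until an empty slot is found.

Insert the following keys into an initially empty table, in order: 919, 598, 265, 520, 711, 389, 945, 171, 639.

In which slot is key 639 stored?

9

919: h=1 → slot 1
598: h=3 → slot 3
265: h=10 → slot 10
520: h=10, probe 10,11 → slot 11
711: h=14 → slot 14
389: h=15 → slot 15
945: h=10, probe 10,11,14,2 → slot 2
171: h=1, probe 1,2,5 → slot 5
639: h=10, probe 10,11,14,2,9 → slot 9
Table: [., 919, 945, 598, ., 171, ., ., ., 639, 265, 520, ., ., 711, 389, .]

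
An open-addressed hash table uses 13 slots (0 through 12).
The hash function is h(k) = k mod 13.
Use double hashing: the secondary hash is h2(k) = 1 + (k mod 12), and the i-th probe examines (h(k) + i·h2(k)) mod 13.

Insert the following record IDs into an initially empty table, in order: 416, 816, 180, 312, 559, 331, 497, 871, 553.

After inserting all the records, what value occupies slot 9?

871

416: h=0 => slot 0
816: h=10 => slot 10
180: h=11 => slot 11
312: h=0, h2=1, probe 0,1 => slot 1
559: h=0, h2=8, probe 0,8 => slot 8
331: h=6 => slot 6
497: h=3 => slot 3
871: h=0, h2=8, probe 0,8,3,11,6,1,9 => slot 9
553: h=7 => slot 7
Table: [416, 312, ∅, 497, ∅, ∅, 331, 553, 559, 871, 816, 180, ∅]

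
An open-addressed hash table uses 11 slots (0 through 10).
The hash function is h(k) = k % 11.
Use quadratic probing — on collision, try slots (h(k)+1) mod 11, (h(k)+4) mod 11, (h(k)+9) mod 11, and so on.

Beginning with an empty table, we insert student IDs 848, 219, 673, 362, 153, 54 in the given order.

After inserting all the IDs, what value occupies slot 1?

848 hashes to 1; slot 1 is free → place at 1.
219 hashes to 10; slot 10 is free → place at 10.
673 hashes to 2; slot 2 is free → place at 2.
362 hashes to 10; 10 taken → place at 0.
153 hashes to 10; 10,0 taken → place at 3.
54 hashes to 10; 10,0,3 taken → place at 8.
Table: [362, 848, 673, 153, ., ., ., ., 54, ., 219]

848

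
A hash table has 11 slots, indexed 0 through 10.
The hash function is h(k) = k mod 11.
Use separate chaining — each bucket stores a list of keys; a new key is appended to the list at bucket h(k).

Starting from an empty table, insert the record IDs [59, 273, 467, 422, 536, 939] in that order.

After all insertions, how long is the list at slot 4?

3

59 -> bucket 4
273 -> bucket 9
467 -> bucket 5
422 -> bucket 4 (collision)
536 -> bucket 8
939 -> bucket 4 (collision)
Final buckets:
0: -
1: -
2: -
3: -
4: 59 -> 422 -> 939
5: 467
6: -
7: -
8: 536
9: 273
10: -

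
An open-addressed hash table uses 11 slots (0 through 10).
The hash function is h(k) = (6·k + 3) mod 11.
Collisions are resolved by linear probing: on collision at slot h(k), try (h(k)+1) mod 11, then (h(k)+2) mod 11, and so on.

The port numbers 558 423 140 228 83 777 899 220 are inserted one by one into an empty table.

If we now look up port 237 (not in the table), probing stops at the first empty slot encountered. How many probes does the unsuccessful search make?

8

558: h=7 → slot 7
423: h=0 → slot 0
140: h=7, probe 7,8 → slot 8
228: h=7, probe 7,8,9 → slot 9
83: h=6 → slot 6
777: h=1 → slot 1
899: h=7, probe 7,8,9,10 → slot 10
220: h=3 → slot 3
Table: [423, 777, -, 220, -, -, 83, 558, 140, 228, 899]
Lookup 237: h=6, probe 6,7,8,9,10,0,1,2 → slot 2 empty, not found.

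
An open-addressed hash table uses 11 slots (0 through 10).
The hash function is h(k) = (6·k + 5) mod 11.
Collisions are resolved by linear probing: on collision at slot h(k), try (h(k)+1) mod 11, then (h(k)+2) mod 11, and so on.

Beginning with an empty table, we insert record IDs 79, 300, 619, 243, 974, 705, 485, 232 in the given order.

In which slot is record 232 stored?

5

Insert 79: h=6, slot 6 empty → index 6.
Insert 300: h=1, slot 1 empty → index 1.
Insert 619: h=1, slot 1 occupied → index 2.
Insert 243: h=0, slot 0 empty → index 0.
Insert 974: h=8, slot 8 empty → index 8.
Insert 705: h=0, slots 0,1,2 occupied → index 3.
Insert 485: h=0, slots 0,1,2,3 occupied → index 4.
Insert 232: h=0, slots 0,1,2,3,4 occupied → index 5.
Table: [243, 300, 619, 705, 485, 232, 79, -, 974, -, -]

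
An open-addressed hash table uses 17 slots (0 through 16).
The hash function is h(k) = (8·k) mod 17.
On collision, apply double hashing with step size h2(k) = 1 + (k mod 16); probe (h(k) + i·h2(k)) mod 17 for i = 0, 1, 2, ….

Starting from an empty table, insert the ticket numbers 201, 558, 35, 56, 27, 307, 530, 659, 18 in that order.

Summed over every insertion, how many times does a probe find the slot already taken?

Insert 201: h=10, slot 10 empty → index 10.
Insert 558: h=10, h2=15, slot 10 occupied → index 8.
Insert 35: h=8, h2=4, slot 8 occupied → index 12.
Insert 56: h=6, slot 6 empty → index 6.
Insert 27: h=12, h2=12, slot 12 occupied → index 7.
Insert 307: h=8, h2=4, slots 8,12 occupied → index 16.
Insert 530: h=7, h2=3, slots 7,10 occupied → index 13.
Insert 659: h=2, slot 2 empty → index 2.
Insert 18: h=8, h2=3, slot 8 occupied → index 11.
Table: [-, -, 659, -, -, -, 56, 27, 558, -, 201, 18, 35, 530, -, -, 307]

8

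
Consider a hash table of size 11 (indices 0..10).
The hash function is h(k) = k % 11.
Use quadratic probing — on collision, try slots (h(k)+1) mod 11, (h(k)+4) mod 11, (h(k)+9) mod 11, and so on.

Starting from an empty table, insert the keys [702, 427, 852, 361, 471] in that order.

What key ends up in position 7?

702: h=9 → slot 9
427: h=9, probe 9,10 → slot 10
852: h=5 → slot 5
361: h=9, probe 9,10,2 → slot 2
471: h=9, probe 9,10,2,7 → slot 7
Table: [., ., 361, ., ., 852, ., 471, ., 702, 427]

471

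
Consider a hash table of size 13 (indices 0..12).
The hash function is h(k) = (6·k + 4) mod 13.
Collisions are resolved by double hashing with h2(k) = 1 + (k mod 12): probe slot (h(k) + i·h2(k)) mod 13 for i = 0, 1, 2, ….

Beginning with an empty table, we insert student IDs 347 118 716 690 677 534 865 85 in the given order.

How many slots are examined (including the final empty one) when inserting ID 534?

3

347 hashes to 6; slot 6 is free => place at 6.
118 hashes to 10; slot 10 is free => place at 10.
716 hashes to 10, h2=9; 10,6 taken => place at 2.
690 hashes to 10, h2=7; 10 taken => place at 4.
677 hashes to 10, h2=6; 10 taken => place at 3.
534 hashes to 10, h2=7; 10,4 taken => place at 11.
865 hashes to 7; slot 7 is free => place at 7.
85 hashes to 7, h2=2; 7 taken => place at 9.
Table: [∅, ∅, 716, 677, 690, ∅, 347, 865, ∅, 85, 118, 534, ∅]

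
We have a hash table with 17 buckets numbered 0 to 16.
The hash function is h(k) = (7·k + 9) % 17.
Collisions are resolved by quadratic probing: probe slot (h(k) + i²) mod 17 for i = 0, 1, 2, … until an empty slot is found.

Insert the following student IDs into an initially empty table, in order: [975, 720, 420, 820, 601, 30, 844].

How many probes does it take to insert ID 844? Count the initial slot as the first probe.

Insert 975: h=0, slot 0 empty → index 0.
Insert 720: h=0, slot 0 occupied → index 1.
Insert 420: h=8, slot 8 empty → index 8.
Insert 820: h=3, slot 3 empty → index 3.
Insert 601: h=0, slots 0,1 occupied → index 4.
Insert 30: h=15, slot 15 empty → index 15.
Insert 844: h=1, slot 1 occupied → index 2.
Table: [975, 720, 844, 820, 601, ∅, ∅, ∅, 420, ∅, ∅, ∅, ∅, ∅, ∅, 30, ∅]

2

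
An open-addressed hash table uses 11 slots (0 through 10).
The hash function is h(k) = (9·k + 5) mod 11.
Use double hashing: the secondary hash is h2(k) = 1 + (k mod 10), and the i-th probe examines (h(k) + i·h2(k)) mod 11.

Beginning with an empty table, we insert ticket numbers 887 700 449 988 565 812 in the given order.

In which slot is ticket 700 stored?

887 hashes to 2; slot 2 is free => place at 2.
700 hashes to 2, h2=1; 2 taken => place at 3.
449 hashes to 9; slot 9 is free => place at 9.
988 hashes to 9, h2=9; 9 taken => place at 7.
565 hashes to 8; slot 8 is free => place at 8.
812 hashes to 9, h2=3; 9 taken => place at 1.
Table: [-, 812, 887, 700, -, -, -, 988, 565, 449, -]

3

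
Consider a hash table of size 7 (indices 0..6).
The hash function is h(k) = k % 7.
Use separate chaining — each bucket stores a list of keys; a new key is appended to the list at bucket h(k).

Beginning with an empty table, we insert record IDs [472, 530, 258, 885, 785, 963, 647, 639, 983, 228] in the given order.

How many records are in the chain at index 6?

1

472 → bucket 3
530 → bucket 5
258 → bucket 6
885 → bucket 3 (collision)
785 → bucket 1
963 → bucket 4
647 → bucket 3 (collision)
639 → bucket 2
983 → bucket 3 (collision)
228 → bucket 4 (collision)
Final buckets:
0: _
1: 785
2: 639
3: 472 -> 885 -> 647 -> 983
4: 963 -> 228
5: 530
6: 258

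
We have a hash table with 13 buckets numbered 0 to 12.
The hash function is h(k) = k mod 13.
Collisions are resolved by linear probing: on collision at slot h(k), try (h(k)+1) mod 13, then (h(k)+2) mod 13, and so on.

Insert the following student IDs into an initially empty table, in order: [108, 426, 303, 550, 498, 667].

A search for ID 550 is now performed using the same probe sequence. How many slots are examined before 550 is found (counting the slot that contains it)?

3

108 hashes to 4; slot 4 is free → place at 4.
426 hashes to 10; slot 10 is free → place at 10.
303 hashes to 4; 4 taken → place at 5.
550 hashes to 4; 4,5 taken → place at 6.
498 hashes to 4; 4,5,6 taken → place at 7.
667 hashes to 4; 4,5,6,7 taken → place at 8.
Table: [—, —, —, —, 108, 303, 550, 498, 667, —, 426, —, —]
Lookup 550: h=4, probe 4,5,6 → found at 6.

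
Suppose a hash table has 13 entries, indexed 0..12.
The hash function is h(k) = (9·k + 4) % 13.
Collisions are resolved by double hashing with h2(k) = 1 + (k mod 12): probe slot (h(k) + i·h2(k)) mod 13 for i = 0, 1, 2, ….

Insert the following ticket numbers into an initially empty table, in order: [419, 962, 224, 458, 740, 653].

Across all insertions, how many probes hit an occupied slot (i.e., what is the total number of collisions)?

419 hashes to 5; slot 5 is free => place at 5.
962 hashes to 4; slot 4 is free => place at 4.
224 hashes to 5, h2=9; 5 taken => place at 1.
458 hashes to 5, h2=3; 5 taken => place at 8.
740 hashes to 8, h2=9; 8,4 taken => place at 0.
653 hashes to 5, h2=6; 5 taken => place at 11.
Table: [740, 224, ∅, ∅, 962, 419, ∅, ∅, 458, ∅, ∅, 653, ∅]

5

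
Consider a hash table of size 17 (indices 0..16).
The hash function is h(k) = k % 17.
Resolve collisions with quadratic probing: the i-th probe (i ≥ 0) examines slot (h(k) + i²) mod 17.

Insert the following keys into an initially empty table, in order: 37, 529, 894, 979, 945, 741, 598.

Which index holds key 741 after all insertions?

9

37: h=3 => slot 3
529: h=2 => slot 2
894: h=10 => slot 10
979: h=10, probe 10,11 => slot 11
945: h=10, probe 10,11,14 => slot 14
741: h=10, probe 10,11,14,2,9 => slot 9
598: h=3, probe 3,4 => slot 4
Table: [_, _, 529, 37, 598, _, _, _, _, 741, 894, 979, _, _, 945, _, _]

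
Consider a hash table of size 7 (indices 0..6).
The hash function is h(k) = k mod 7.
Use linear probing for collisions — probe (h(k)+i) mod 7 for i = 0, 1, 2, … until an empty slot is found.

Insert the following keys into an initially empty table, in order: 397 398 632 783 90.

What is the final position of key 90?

1

397: h=5 -> slot 5
398: h=6 -> slot 6
632: h=2 -> slot 2
783: h=6, probe 6,0 -> slot 0
90: h=6, probe 6,0,1 -> slot 1
Table: [783, 90, 632, ., ., 397, 398]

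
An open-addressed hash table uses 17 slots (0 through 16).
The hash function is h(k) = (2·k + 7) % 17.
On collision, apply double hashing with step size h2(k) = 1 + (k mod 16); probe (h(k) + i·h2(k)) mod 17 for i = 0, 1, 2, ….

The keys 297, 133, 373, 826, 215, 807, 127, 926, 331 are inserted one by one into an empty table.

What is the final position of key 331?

13

Insert 297: h=6, slot 6 empty → index 6.
Insert 133: h=1, slot 1 empty → index 1.
Insert 373: h=5, slot 5 empty → index 5.
Insert 826: h=10, slot 10 empty → index 10.
Insert 215: h=12, slot 12 empty → index 12.
Insert 807: h=6, h2=8, slot 6 occupied → index 14.
Insert 127: h=6, h2=16, slots 6,5 occupied → index 4.
Insert 926: h=6, h2=15, slots 6,4 occupied → index 2.
Insert 331: h=6, h2=12, slots 6,1 occupied → index 13.
Table: [_, 133, 926, _, 127, 373, 297, _, _, _, 826, _, 215, 331, 807, _, _]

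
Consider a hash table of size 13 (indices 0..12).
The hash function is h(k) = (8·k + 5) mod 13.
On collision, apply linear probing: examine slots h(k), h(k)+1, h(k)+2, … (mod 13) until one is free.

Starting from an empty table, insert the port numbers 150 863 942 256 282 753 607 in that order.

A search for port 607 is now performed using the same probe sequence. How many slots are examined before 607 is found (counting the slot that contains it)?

4

150 hashes to 9; slot 9 is free -> place at 9.
863 hashes to 6; slot 6 is free -> place at 6.
942 hashes to 1; slot 1 is free -> place at 1.
256 hashes to 12; slot 12 is free -> place at 12.
282 hashes to 12; 12 taken -> place at 0.
753 hashes to 10; slot 10 is free -> place at 10.
607 hashes to 12; 12,0,1 taken -> place at 2.
Table: [282, 942, 607, _, _, _, 863, _, _, 150, 753, _, 256]
Lookup 607: h=12, probe 12,0,1,2 → found at 2.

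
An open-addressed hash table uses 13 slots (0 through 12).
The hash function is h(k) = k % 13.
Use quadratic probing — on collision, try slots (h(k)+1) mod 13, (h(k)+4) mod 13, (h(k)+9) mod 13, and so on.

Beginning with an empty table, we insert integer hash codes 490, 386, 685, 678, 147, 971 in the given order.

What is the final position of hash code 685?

0

490 hashes to 9; slot 9 is free → place at 9.
386 hashes to 9; 9 taken → place at 10.
685 hashes to 9; 9,10 taken → place at 0.
678 hashes to 2; slot 2 is free → place at 2.
147 hashes to 4; slot 4 is free → place at 4.
971 hashes to 9; 9,10,0 taken → place at 5.
Table: [685, ., 678, ., 147, 971, ., ., ., 490, 386, ., .]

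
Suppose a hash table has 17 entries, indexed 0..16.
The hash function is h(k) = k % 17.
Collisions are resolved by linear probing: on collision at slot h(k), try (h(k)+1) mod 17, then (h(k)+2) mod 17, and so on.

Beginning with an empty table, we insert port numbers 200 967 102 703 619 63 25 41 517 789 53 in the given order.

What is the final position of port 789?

11

Insert 200: h=13, slot 13 empty => index 13.
Insert 967: h=15, slot 15 empty => index 15.
Insert 102: h=0, slot 0 empty => index 0.
Insert 703: h=6, slot 6 empty => index 6.
Insert 619: h=7, slot 7 empty => index 7.
Insert 63: h=12, slot 12 empty => index 12.
Insert 25: h=8, slot 8 empty => index 8.
Insert 41: h=7, slots 7,8 occupied => index 9.
Insert 517: h=7, slots 7,8,9 occupied => index 10.
Insert 789: h=7, slots 7,8,9,10 occupied => index 11.
Insert 53: h=2, slot 2 empty => index 2.
Table: [102, -, 53, -, -, -, 703, 619, 25, 41, 517, 789, 63, 200, -, 967, -]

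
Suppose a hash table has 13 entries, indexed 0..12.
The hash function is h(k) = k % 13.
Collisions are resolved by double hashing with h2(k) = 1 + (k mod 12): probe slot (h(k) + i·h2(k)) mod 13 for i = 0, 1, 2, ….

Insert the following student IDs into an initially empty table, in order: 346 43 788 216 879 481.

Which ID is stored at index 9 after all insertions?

216

346: h=8 → slot 8
43: h=4 → slot 4
788: h=8, h2=9, probe 8,4,0 → slot 0
216: h=8, h2=1, probe 8,9 → slot 9
879: h=8, h2=4, probe 8,12 → slot 12
481: h=0, h2=2, probe 0,2 → slot 2
Table: [788, —, 481, —, 43, —, —, —, 346, 216, —, —, 879]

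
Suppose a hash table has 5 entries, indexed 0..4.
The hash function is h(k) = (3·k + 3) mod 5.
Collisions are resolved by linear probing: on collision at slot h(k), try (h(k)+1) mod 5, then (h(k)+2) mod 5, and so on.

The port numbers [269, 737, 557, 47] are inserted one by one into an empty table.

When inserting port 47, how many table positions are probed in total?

4

269: h=0 => slot 0
737: h=4 => slot 4
557: h=4, probe 4,0,1 => slot 1
47: h=4, probe 4,0,1,2 => slot 2
Table: [269, 557, 47, _, 737]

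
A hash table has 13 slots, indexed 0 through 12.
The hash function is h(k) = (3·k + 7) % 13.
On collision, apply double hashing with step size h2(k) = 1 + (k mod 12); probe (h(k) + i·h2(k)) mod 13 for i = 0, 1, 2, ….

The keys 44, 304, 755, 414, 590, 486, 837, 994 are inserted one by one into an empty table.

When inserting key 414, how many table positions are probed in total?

2

44: h=9 → slot 9
304: h=9, h2=5, probe 9,1 → slot 1
755: h=10 → slot 10
414: h=1, h2=7, probe 1,8 → slot 8
590: h=9, h2=3, probe 9,12 → slot 12
486: h=9, h2=7, probe 9,3 → slot 3
837: h=9, h2=10, probe 9,6 → slot 6
994: h=12, h2=11, probe 12,10,8,6,4 → slot 4
Table: [∅, 304, ∅, 486, 994, ∅, 837, ∅, 414, 44, 755, ∅, 590]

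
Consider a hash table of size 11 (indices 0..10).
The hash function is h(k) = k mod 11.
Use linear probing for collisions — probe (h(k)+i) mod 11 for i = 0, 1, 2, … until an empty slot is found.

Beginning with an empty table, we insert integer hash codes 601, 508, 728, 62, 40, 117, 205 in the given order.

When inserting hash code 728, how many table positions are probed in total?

2

601 hashes to 7; slot 7 is free → place at 7.
508 hashes to 2; slot 2 is free → place at 2.
728 hashes to 2; 2 taken → place at 3.
62 hashes to 7; 7 taken → place at 8.
40 hashes to 7; 7,8 taken → place at 9.
117 hashes to 7; 7,8,9 taken → place at 10.
205 hashes to 7; 7,8,9,10 taken → place at 0.
Table: [205, -, 508, 728, -, -, -, 601, 62, 40, 117]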